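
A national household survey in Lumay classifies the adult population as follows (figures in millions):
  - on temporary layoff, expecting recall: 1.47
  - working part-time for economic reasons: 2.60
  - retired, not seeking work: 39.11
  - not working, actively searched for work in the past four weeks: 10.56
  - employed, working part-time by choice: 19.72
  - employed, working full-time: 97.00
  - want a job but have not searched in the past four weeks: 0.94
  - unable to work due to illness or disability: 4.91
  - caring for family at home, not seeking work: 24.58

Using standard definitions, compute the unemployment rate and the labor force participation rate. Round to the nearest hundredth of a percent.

Unemployment rate ≈ 9.16%; labor force participation rate ≈ 65.38%.

Employed = 2.60 + 19.72 + 97.00 = 119.32 million (anyone who worked, including part-time for economic reasons, counts as employed).
Unemployed = 1.47 + 10.56 = 12.03 million (jobless and actively searching, or on temporary layoff).
Labor force = 119.32 + 12.03 = 131.35 million.
Not in labor force = 39.11 + 0.94 + 4.91 + 24.58 = 69.54 million (those not working and not actively searching are outside the labor force — including those who want a job but have given up searching).
Civilian working-age population = 131.35 + 69.54 = 200.89 million.
Unemployment rate = 12.03 / 131.35 = 9.16%.
Labor force participation rate = 131.35 / 200.89 = 65.38%.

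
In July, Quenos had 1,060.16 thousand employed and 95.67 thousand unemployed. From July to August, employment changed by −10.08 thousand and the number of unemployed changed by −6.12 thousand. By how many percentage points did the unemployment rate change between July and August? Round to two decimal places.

The unemployment rate changed by −0.42 percentage points.

July: labor force = 1,060.16 + 95.67 = 1,155.83; u = 95.67/1,155.83 = 8.28%.
August: labor force = 1,050.08 + 89.55 = 1,139.63; u = 89.55/1,139.63 = 7.86%.
Change = 7.86% − 8.28% = −0.42 pp.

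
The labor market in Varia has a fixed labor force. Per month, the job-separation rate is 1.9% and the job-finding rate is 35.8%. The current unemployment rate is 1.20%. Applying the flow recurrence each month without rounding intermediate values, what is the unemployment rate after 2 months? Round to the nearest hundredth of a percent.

With a fixed labor force, u_{t+1} = u_t + s·(1−u_t) − f·u_t = u_t·(1−s−f) + s.
Here 1−s−f = 0.623 and s = 0.019.
u_1 = 0.012000 × 0.623 + 0.019 = 0.026476.
u_2 = 0.026476 × 0.623 + 0.019 = 0.035495.

Unemployment rate after two months ≈ 3.55%.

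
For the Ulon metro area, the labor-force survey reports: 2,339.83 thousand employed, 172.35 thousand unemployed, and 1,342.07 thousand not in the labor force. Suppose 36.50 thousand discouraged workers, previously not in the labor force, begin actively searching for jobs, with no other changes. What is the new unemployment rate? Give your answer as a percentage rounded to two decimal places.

New unemployment rate ≈ 8.19%.

Initially, labor force = 2,339.83 + 172.35 = 2,512.18 thousand, so u = 172.35/2,512.18 = 6.86%.
After the change, unemployed and labor force both rise by 36.50 → E = 2,339.83, U = 208.85, labor force = 2,548.68 thousand.
New unemployment rate = 208.85 / 2,548.68 = 8.19%.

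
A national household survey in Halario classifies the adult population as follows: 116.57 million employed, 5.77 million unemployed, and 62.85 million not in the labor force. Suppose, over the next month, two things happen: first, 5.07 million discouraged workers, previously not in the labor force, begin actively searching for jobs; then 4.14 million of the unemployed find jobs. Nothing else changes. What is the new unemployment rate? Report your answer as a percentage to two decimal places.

Initially, labor force = 116.57 + 5.77 = 122.34 million, so u = 5.77/122.34 = 4.72%.
After the first change, unemployed and labor force both rise by 5.07 → E = 116.57, U = 10.84, labor force = 127.41 million.
After the second change, unemployed falls and employed rises by 4.14; labor force unchanged → E = 120.71, U = 6.70, labor force = 127.41 million.
New unemployment rate = 6.70 / 127.41 = 5.26%.

New unemployment rate ≈ 5.26%.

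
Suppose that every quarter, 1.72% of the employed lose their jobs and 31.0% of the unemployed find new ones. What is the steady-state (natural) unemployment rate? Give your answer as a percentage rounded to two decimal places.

At steady state the flows balance: s·E = f·U, so U/(E+U) = s/(s+f).
u* = 1.72 / (1.72 + 31.0) = 1.72 / 32.72 = 5.26%.

Steady-state unemployment rate ≈ 5.26%.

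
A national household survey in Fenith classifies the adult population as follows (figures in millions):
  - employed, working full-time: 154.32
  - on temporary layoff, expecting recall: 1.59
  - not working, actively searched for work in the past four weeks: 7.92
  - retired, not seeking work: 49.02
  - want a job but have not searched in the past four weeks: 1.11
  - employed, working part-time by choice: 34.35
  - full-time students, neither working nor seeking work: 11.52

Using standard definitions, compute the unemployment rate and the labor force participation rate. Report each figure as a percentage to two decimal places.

Unemployment rate ≈ 4.80%; labor force participation rate ≈ 76.27%.

Employed = 154.32 + 34.35 = 188.67 million.
Unemployed = 1.59 + 7.92 = 9.51 million (jobless and actively searching, or on temporary layoff).
Labor force = 188.67 + 9.51 = 198.18 million.
Not in labor force = 49.02 + 1.11 + 11.52 = 61.65 million (those not working and not actively searching are outside the labor force — including those who want a job but have given up searching).
Civilian working-age population = 198.18 + 61.65 = 259.83 million.
Unemployment rate = 9.51 / 198.18 = 4.80%.
Labor force participation rate = 198.18 / 259.83 = 76.27%.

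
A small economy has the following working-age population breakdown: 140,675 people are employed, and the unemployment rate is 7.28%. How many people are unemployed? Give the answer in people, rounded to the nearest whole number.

About 11,045 are unemployed.

Let U be the number unemployed. The labor force is E + U, and U/(E+U) = 0.0728.
So U = 0.0728 × 140,675 / (1 − 0.0728) = 10241.14 / 0.9272 ≈ 11,045.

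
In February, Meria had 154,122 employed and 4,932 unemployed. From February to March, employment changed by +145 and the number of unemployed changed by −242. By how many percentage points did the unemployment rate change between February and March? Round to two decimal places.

The unemployment rate changed by −0.15 percentage points.

February: labor force = 154,122 + 4,932 = 159,054; u = 4,932/159,054 = 3.10%.
March: labor force = 154,267 + 4,690 = 158,957; u = 4,690/158,957 = 2.95%.
Change = 2.95% − 3.10% = −0.15 pp.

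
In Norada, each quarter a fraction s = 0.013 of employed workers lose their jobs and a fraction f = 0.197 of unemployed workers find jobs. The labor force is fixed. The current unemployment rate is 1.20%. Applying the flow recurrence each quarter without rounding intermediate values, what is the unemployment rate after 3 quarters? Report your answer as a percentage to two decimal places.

With a fixed labor force, u_{t+1} = u_t + s·(1−u_t) − f·u_t = u_t·(1−s−f) + s.
Here 1−s−f = 0.790 and s = 0.013.
u_1 = 0.012000 × 0.790 + 0.013 = 0.022480.
u_2 = 0.022480 × 0.790 + 0.013 = 0.030759.
u_3 = 0.030759 × 0.790 + 0.013 = 0.037300.

Unemployment rate after three quarters ≈ 3.73%.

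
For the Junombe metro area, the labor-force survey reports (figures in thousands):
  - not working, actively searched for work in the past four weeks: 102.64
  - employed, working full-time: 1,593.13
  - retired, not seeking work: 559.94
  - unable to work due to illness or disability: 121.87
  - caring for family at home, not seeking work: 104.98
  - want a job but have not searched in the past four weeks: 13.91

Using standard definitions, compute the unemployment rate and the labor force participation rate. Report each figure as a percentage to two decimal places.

Unemployment rate ≈ 6.05%; labor force participation rate ≈ 67.93%.

Employed = 1,593.13 thousand.
Unemployed = 102.64 thousand.
Labor force = 1,593.13 + 102.64 = 1,695.77 thousand.
Not in labor force = 559.94 + 121.87 + 104.98 + 13.91 = 800.70 thousand (those not working and not actively searching are outside the labor force — including those who want a job but have given up searching).
Civilian working-age population = 1,695.77 + 800.70 = 2,496.47 thousand.
Unemployment rate = 102.64 / 1,695.77 = 6.05%.
Labor force participation rate = 1,695.77 / 2,496.47 = 67.93%.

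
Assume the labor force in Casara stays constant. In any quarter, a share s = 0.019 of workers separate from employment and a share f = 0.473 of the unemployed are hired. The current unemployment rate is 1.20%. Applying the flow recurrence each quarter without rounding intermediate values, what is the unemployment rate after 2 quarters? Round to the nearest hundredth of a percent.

With a fixed labor force, u_{t+1} = u_t + s·(1−u_t) − f·u_t = u_t·(1−s−f) + s.
Here 1−s−f = 0.508 and s = 0.019.
u_1 = 0.012000 × 0.508 + 0.019 = 0.025096.
u_2 = 0.025096 × 0.508 + 0.019 = 0.031749.

Unemployment rate after two quarters ≈ 3.17%.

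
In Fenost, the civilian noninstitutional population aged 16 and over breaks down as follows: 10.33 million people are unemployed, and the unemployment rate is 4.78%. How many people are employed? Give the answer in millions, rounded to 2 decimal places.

Labor force = U / u = 10.33 / 0.0478 ≈ 216.11 million.
Employed = labor force − unemployed = 216.11 − 10.33 = 205.78 million.

About 205.78 million are employed.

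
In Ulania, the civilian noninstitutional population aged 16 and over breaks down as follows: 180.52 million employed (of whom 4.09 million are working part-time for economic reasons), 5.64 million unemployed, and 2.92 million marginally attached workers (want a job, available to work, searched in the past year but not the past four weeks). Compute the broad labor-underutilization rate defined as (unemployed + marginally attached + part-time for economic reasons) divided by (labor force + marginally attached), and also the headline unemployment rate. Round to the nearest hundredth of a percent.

Broad underutilization rate ≈ 6.69%; headline unemployment rate ≈ 3.03%.

Labor force = 180.52 + 5.64 = 186.16 million.
Numerator = 5.64 + 2.92 + 4.09 = 12.65 million.
Denominator = 186.16 + 2.92 = 189.08 million.
Broad rate = 12.65 / 189.08 = 6.69%.
Headline unemployment rate = 5.64 / 186.16 = 3.03%.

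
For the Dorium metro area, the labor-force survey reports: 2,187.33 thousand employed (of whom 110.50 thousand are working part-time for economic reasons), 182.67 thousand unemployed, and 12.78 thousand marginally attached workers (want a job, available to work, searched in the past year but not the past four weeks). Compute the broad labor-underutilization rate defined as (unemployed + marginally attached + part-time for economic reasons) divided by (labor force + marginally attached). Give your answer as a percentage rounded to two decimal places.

Broad underutilization rate ≈ 12.84%.

Labor force = 2,187.33 + 182.67 = 2,370.00 thousand.
Numerator = 182.67 + 12.78 + 110.50 = 305.95 thousand.
Denominator = 2,370.00 + 12.78 = 2,382.78 thousand.
Broad rate = 305.95 / 2,382.78 = 12.84%.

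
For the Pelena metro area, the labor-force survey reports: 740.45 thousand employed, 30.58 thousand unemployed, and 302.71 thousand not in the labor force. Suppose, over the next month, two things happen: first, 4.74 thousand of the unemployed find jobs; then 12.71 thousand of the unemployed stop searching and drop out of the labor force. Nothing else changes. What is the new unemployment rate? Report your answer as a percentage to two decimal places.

Initially, labor force = 740.45 + 30.58 = 771.03 thousand, so u = 30.58/771.03 = 3.97%.
After the first change, unemployed falls and employed rises by 4.74; labor force unchanged → E = 745.19, U = 25.84, labor force = 771.03 thousand.
After the second change, unemployed and labor force both fall by 12.71 → E = 745.19, U = 13.13, labor force = 758.32 thousand.
New unemployment rate = 13.13 / 758.32 = 1.73%.

New unemployment rate ≈ 1.73%.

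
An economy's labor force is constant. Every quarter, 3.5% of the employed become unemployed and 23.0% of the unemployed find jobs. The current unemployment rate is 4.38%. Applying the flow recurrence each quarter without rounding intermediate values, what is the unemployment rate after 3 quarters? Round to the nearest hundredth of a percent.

With a fixed labor force, u_{t+1} = u_t + s·(1−u_t) − f·u_t = u_t·(1−s−f) + s.
Here 1−s−f = 0.735 and s = 0.035.
u_1 = 0.043800 × 0.735 + 0.035 = 0.067193.
u_2 = 0.067193 × 0.735 + 0.035 = 0.084387.
u_3 = 0.084387 × 0.735 + 0.035 = 0.097024.

Unemployment rate after three quarters ≈ 9.70%.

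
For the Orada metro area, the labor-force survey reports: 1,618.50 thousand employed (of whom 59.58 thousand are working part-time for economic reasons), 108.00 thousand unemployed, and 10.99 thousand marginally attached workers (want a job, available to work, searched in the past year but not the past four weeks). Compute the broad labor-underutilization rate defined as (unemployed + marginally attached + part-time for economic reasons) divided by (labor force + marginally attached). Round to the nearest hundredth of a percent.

Labor force = 1,618.50 + 108.00 = 1,726.50 thousand.
Numerator = 108.00 + 10.99 + 59.58 = 178.57 thousand.
Denominator = 1,726.50 + 10.99 = 1,737.49 thousand.
Broad rate = 178.57 / 1,737.49 = 10.28%.

Broad underutilization rate ≈ 10.28%.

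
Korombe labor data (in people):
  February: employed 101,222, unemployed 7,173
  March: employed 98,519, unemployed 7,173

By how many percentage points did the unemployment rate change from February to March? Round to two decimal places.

The unemployment rate changed by +0.17 percentage points.

February: labor force = 101,222 + 7,173 = 108,395; u = 7,173/108,395 = 6.62%.
March: labor force = 98,519 + 7,173 = 105,692; u = 7,173/105,692 = 6.79%.
Change = 6.79% − 6.62% = +0.17 pp.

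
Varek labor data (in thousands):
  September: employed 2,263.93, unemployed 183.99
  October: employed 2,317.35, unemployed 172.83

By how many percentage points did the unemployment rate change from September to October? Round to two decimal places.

The unemployment rate changed by −0.58 percentage points.

September: labor force = 2,263.93 + 183.99 = 2,447.92; u = 183.99/2,447.92 = 7.52%.
October: labor force = 2,317.35 + 172.83 = 2,490.18; u = 172.83/2,490.18 = 6.94%.
Change = 6.94% − 7.52% = −0.58 pp.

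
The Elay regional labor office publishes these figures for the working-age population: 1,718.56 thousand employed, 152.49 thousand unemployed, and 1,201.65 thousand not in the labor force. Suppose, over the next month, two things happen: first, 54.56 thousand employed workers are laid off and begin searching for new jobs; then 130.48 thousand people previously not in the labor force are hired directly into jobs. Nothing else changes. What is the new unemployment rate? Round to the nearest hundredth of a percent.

Initially, labor force = 1,718.56 + 152.49 = 1,871.05 thousand, so u = 152.49/1,871.05 = 8.15%.
After the first change, employed falls and unemployed rises by 54.56; labor force unchanged → E = 1,664.00, U = 207.05, labor force = 1,871.05 thousand.
After the second change, employed and labor force both rise by 130.48; unemployed unchanged → E = 1,794.48, U = 207.05, labor force = 2,001.53 thousand.
New unemployment rate = 207.05 / 2,001.53 = 10.34%.

New unemployment rate ≈ 10.34%.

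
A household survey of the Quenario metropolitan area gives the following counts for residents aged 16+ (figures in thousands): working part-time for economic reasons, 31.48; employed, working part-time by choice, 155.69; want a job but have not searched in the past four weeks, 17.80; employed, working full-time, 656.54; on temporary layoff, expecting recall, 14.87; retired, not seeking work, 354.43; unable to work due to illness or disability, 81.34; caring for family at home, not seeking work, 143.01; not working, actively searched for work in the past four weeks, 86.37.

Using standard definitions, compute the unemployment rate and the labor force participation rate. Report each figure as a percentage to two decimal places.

Employed = 31.48 + 155.69 + 656.54 = 843.71 thousand (anyone who worked, including part-time for economic reasons, counts as employed).
Unemployed = 14.87 + 86.37 = 101.24 thousand (jobless and actively searching, or on temporary layoff).
Labor force = 843.71 + 101.24 = 944.95 thousand.
Not in labor force = 17.80 + 354.43 + 81.34 + 143.01 = 596.58 thousand (those not working and not actively searching are outside the labor force — including those who want a job but have given up searching).
Civilian working-age population = 944.95 + 596.58 = 1,541.53 thousand.
Unemployment rate = 101.24 / 944.95 = 10.71%.
Labor force participation rate = 944.95 / 1,541.53 = 61.30%.

Unemployment rate ≈ 10.71%; labor force participation rate ≈ 61.30%.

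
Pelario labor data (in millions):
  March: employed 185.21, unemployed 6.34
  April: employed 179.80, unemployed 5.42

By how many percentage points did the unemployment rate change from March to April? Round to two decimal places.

The unemployment rate changed by −0.38 percentage points.

March: labor force = 185.21 + 6.34 = 191.55; u = 6.34/191.55 = 3.31%.
April: labor force = 179.80 + 5.42 = 185.22; u = 5.42/185.22 = 2.93%.
Change = 2.93% − 3.31% = −0.38 pp.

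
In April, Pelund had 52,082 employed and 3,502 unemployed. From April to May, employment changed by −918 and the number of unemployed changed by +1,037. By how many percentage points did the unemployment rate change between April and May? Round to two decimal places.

The unemployment rate changed by +1.85 percentage points.

April: labor force = 52,082 + 3,502 = 55,584; u = 3,502/55,584 = 6.30%.
May: labor force = 51,164 + 4,539 = 55,703; u = 4,539/55,703 = 8.15%.
Change = 8.15% − 6.30% = +1.85 pp.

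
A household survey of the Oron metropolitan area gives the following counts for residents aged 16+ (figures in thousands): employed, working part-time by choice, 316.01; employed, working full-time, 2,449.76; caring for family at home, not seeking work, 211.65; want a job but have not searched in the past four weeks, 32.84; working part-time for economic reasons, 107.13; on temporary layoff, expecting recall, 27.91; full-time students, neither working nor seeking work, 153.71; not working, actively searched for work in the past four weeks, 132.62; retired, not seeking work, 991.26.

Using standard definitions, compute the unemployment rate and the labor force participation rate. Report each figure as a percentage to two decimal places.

Employed = 316.01 + 2,449.76 + 107.13 = 2,872.90 thousand (anyone who worked, including part-time for economic reasons, counts as employed).
Unemployed = 27.91 + 132.62 = 160.53 thousand (jobless and actively searching, or on temporary layoff).
Labor force = 2,872.90 + 160.53 = 3,033.43 thousand.
Not in labor force = 211.65 + 32.84 + 153.71 + 991.26 = 1,389.46 thousand (those not working and not actively searching are outside the labor force — including those who want a job but have given up searching).
Civilian working-age population = 3,033.43 + 1,389.46 = 4,422.89 thousand.
Unemployment rate = 160.53 / 3,033.43 = 5.29%.
Labor force participation rate = 3,033.43 / 4,422.89 = 68.58%.

Unemployment rate ≈ 5.29%; labor force participation rate ≈ 68.58%.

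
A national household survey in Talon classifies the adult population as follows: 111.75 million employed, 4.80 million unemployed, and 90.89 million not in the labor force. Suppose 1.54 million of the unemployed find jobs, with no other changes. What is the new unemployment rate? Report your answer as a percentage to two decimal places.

New unemployment rate ≈ 2.80%.

Initially, labor force = 111.75 + 4.80 = 116.55 million, so u = 4.80/116.55 = 4.12%.
After the change, unemployed falls and employed rises by 1.54; labor force unchanged → E = 113.29, U = 3.26, labor force = 116.55 million.
New unemployment rate = 3.26 / 116.55 = 2.80%.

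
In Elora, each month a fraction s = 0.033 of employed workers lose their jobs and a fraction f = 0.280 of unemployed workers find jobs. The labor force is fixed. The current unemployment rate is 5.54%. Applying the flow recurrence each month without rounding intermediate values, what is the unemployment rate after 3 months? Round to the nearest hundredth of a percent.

With a fixed labor force, u_{t+1} = u_t + s·(1−u_t) − f·u_t = u_t·(1−s−f) + s.
Here 1−s−f = 0.687 and s = 0.033.
u_1 = 0.055400 × 0.687 + 0.033 = 0.071060.
u_2 = 0.071060 × 0.687 + 0.033 = 0.081818.
u_3 = 0.081818 × 0.687 + 0.033 = 0.089209.

Unemployment rate after three months ≈ 8.92%.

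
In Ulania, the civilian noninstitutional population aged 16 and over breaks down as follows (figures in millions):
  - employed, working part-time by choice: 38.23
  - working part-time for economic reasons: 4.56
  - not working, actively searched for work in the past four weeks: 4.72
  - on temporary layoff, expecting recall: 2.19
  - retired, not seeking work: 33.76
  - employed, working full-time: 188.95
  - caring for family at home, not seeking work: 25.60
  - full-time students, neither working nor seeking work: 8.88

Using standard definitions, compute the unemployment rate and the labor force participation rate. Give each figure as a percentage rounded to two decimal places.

Employed = 38.23 + 4.56 + 188.95 = 231.74 million (anyone who worked, including part-time for economic reasons, counts as employed).
Unemployed = 4.72 + 2.19 = 6.91 million (jobless and actively searching, or on temporary layoff).
Labor force = 231.74 + 6.91 = 238.65 million.
Not in labor force = 33.76 + 25.60 + 8.88 = 68.24 million (those not working and not actively searching are outside the labor force).
Civilian working-age population = 238.65 + 68.24 = 306.89 million.
Unemployment rate = 6.91 / 238.65 = 2.90%.
Labor force participation rate = 238.65 / 306.89 = 77.76%.

Unemployment rate ≈ 2.90%; labor force participation rate ≈ 77.76%.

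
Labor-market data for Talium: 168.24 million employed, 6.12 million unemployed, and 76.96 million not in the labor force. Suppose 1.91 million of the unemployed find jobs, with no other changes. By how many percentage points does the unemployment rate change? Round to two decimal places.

The unemployment rate changes by −1.10 percentage points.

Initially, labor force = 168.24 + 6.12 = 174.36 million, so u = 6.12/174.36 = 3.51%.
After the change, unemployed falls and employed rises by 1.91; labor force unchanged → E = 170.15, U = 4.21, labor force = 174.36 million.
New unemployment rate = 4.21 / 174.36 = 2.41%.
Change = 2.41% − 3.51% = −1.10 percentage points.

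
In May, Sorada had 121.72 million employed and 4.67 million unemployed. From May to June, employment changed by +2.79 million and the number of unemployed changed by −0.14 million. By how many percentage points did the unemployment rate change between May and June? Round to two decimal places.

May: labor force = 121.72 + 4.67 = 126.39; u = 4.67/126.39 = 3.69%.
June: labor force = 124.51 + 4.53 = 129.04; u = 4.53/129.04 = 3.51%.
Change = 3.51% − 3.69% = −0.18 pp.

The unemployment rate changed by −0.18 percentage points.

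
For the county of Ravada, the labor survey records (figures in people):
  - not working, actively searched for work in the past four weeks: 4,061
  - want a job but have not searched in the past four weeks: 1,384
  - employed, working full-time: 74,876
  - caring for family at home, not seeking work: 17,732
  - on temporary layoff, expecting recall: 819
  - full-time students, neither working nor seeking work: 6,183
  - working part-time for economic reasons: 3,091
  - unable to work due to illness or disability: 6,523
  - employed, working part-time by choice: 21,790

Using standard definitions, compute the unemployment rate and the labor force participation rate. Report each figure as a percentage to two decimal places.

Unemployment rate ≈ 4.66%; labor force participation rate ≈ 76.68%.

Employed = 74,876 + 3,091 + 21,790 = 99,757 (anyone who worked, including part-time for economic reasons, counts as employed).
Unemployed = 4,061 + 819 = 4,880 (jobless and actively searching, or on temporary layoff).
Labor force = 99,757 + 4,880 = 104,637.
Not in labor force = 1,384 + 17,732 + 6,183 + 6,523 = 31,822 (those not working and not actively searching are outside the labor force — including those who want a job but have given up searching).
Civilian working-age population = 104,637 + 31,822 = 136,459.
Unemployment rate = 4,880 / 104,637 = 4.66%.
Labor force participation rate = 104,637 / 136,459 = 76.68%.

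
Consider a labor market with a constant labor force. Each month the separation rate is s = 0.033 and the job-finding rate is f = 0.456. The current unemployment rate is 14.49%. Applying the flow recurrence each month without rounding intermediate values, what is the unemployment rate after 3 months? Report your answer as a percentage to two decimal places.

Unemployment rate after three months ≈ 7.78%.

With a fixed labor force, u_{t+1} = u_t + s·(1−u_t) − f·u_t = u_t·(1−s−f) + s.
Here 1−s−f = 0.511 and s = 0.033.
u_1 = 0.144900 × 0.511 + 0.033 = 0.107044.
u_2 = 0.107044 × 0.511 + 0.033 = 0.087699.
u_3 = 0.087699 × 0.511 + 0.033 = 0.077814.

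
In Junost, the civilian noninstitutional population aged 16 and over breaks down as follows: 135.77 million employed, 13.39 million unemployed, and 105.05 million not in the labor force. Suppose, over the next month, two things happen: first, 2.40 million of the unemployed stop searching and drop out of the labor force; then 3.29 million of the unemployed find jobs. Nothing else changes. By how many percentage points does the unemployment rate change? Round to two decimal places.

The unemployment rate changes by −3.73 percentage points.

Initially, labor force = 135.77 + 13.39 = 149.16 million, so u = 13.39/149.16 = 8.98%.
After the first change, unemployed and labor force both fall by 2.40 → E = 135.77, U = 10.99, labor force = 146.76 million.
After the second change, unemployed falls and employed rises by 3.29; labor force unchanged → E = 139.06, U = 7.70, labor force = 146.76 million.
New unemployment rate = 7.70 / 146.76 = 5.25%.
Change = 5.25% − 8.98% = −3.73 percentage points.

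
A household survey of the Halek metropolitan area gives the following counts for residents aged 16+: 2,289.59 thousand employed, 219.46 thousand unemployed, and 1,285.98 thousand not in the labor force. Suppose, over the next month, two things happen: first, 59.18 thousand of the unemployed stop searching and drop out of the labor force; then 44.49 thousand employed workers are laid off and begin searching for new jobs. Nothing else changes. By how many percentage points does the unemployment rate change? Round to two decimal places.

The unemployment rate changes by −0.39 percentage points.

Initially, labor force = 2,289.59 + 219.46 = 2,509.05 thousand, so u = 219.46/2,509.05 = 8.75%.
After the first change, unemployed and labor force both fall by 59.18 → E = 2,289.59, U = 160.28, labor force = 2,449.87 thousand.
After the second change, employed falls and unemployed rises by 44.49; labor force unchanged → E = 2,245.10, U = 204.77, labor force = 2,449.87 thousand.
New unemployment rate = 204.77 / 2,449.87 = 8.36%.
Change = 8.36% − 8.75% = −0.39 percentage points.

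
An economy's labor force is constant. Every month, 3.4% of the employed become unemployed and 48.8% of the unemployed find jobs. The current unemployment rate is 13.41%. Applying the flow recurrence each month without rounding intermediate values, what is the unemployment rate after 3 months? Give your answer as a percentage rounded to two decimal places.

With a fixed labor force, u_{t+1} = u_t + s·(1−u_t) − f·u_t = u_t·(1−s−f) + s.
Here 1−s−f = 0.478 and s = 0.034.
u_1 = 0.134100 × 0.478 + 0.034 = 0.098100.
u_2 = 0.098100 × 0.478 + 0.034 = 0.080892.
u_3 = 0.080892 × 0.478 + 0.034 = 0.072666.

Unemployment rate after three months ≈ 7.27%.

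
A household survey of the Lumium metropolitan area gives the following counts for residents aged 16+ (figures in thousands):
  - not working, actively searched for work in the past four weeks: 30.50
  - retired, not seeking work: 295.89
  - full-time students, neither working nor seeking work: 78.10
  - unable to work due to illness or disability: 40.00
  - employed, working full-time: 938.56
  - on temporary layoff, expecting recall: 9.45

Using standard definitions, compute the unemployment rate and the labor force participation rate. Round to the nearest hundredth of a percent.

Employed = 938.56 thousand.
Unemployed = 30.50 + 9.45 = 39.95 thousand (jobless and actively searching, or on temporary layoff).
Labor force = 938.56 + 39.95 = 978.51 thousand.
Not in labor force = 295.89 + 78.10 + 40.00 = 413.99 thousand (those not working and not actively searching are outside the labor force).
Civilian working-age population = 978.51 + 413.99 = 1,392.50 thousand.
Unemployment rate = 39.95 / 978.51 = 4.08%.
Labor force participation rate = 978.51 / 1,392.50 = 70.27%.

Unemployment rate ≈ 4.08%; labor force participation rate ≈ 70.27%.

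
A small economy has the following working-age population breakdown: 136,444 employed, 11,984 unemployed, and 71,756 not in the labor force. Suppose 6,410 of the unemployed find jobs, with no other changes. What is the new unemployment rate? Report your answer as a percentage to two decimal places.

Initially, labor force = 136,444 + 11,984 = 148,428, so u = 11,984/148,428 = 8.07%.
After the change, unemployed falls and employed rises by 6,410; labor force unchanged → E = 142,854, U = 5,574, labor force = 148,428.
New unemployment rate = 5,574 / 148,428 = 3.76%.

New unemployment rate ≈ 3.76%.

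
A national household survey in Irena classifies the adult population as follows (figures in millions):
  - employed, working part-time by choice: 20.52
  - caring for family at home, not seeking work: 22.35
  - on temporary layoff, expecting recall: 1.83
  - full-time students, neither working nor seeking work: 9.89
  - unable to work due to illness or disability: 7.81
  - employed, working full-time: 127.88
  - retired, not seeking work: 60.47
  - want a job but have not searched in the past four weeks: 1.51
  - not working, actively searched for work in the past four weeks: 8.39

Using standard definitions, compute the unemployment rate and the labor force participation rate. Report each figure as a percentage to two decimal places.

Unemployment rate ≈ 6.44%; labor force participation rate ≈ 60.86%.

Employed = 20.52 + 127.88 = 148.40 million.
Unemployed = 1.83 + 8.39 = 10.22 million (jobless and actively searching, or on temporary layoff).
Labor force = 148.40 + 10.22 = 158.62 million.
Not in labor force = 22.35 + 9.89 + 7.81 + 60.47 + 1.51 = 102.03 million (those not working and not actively searching are outside the labor force — including those who want a job but have given up searching).
Civilian working-age population = 158.62 + 102.03 = 260.65 million.
Unemployment rate = 10.22 / 158.62 = 6.44%.
Labor force participation rate = 158.62 / 260.65 = 60.86%.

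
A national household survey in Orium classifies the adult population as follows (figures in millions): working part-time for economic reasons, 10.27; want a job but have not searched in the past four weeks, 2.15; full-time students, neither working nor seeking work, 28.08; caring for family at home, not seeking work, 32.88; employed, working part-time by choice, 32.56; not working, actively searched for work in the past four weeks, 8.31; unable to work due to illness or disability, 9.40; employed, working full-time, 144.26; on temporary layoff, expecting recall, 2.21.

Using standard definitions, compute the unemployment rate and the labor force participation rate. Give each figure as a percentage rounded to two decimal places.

Employed = 10.27 + 32.56 + 144.26 = 187.09 million (anyone who worked, including part-time for economic reasons, counts as employed).
Unemployed = 8.31 + 2.21 = 10.52 million (jobless and actively searching, or on temporary layoff).
Labor force = 187.09 + 10.52 = 197.61 million.
Not in labor force = 2.15 + 28.08 + 32.88 + 9.40 = 72.51 million (those not working and not actively searching are outside the labor force — including those who want a job but have given up searching).
Civilian working-age population = 197.61 + 72.51 = 270.12 million.
Unemployment rate = 10.52 / 197.61 = 5.32%.
Labor force participation rate = 197.61 / 270.12 = 73.16%.

Unemployment rate ≈ 5.32%; labor force participation rate ≈ 73.16%.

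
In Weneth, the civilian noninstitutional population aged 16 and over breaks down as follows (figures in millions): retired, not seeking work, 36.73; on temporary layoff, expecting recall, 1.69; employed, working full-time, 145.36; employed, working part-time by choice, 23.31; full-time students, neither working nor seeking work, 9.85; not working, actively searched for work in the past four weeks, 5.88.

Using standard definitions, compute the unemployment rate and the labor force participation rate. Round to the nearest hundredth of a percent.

Unemployment rate ≈ 4.30%; labor force participation rate ≈ 79.10%.

Employed = 145.36 + 23.31 = 168.67 million.
Unemployed = 1.69 + 5.88 = 7.57 million (jobless and actively searching, or on temporary layoff).
Labor force = 168.67 + 7.57 = 176.24 million.
Not in labor force = 36.73 + 9.85 = 46.58 million (those not working and not actively searching are outside the labor force).
Civilian working-age population = 176.24 + 46.58 = 222.82 million.
Unemployment rate = 7.57 / 176.24 = 4.30%.
Labor force participation rate = 176.24 / 222.82 = 79.10%.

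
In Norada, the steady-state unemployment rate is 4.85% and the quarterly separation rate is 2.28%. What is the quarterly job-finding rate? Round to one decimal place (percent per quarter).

From u* = s/(s+f): f = s·(1−u)/u.
f = 2.28 × (1 − 0.0485) / 0.0485 = 2.1694 / 0.0485 ≈ 44.7% per quarter.

Job-finding rate ≈ 44.7% per quarter.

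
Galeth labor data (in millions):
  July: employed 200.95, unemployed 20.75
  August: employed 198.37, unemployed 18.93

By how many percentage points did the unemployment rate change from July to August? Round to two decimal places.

The unemployment rate changed by −0.65 percentage points.

July: labor force = 200.95 + 20.75 = 221.70; u = 20.75/221.70 = 9.36%.
August: labor force = 198.37 + 18.93 = 217.30; u = 18.93/217.30 = 8.71%.
Change = 8.71% − 9.36% = −0.65 pp.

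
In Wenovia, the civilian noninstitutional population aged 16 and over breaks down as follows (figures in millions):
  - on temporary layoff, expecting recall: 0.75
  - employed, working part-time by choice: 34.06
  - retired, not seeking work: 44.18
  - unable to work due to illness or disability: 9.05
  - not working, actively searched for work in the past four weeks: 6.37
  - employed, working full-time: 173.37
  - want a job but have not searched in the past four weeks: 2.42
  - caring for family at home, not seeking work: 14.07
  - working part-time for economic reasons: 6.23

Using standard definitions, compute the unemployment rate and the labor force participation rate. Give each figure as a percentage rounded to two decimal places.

Unemployment rate ≈ 3.22%; labor force participation rate ≈ 76.00%.

Employed = 34.06 + 173.37 + 6.23 = 213.66 million (anyone who worked, including part-time for economic reasons, counts as employed).
Unemployed = 0.75 + 6.37 = 7.12 million (jobless and actively searching, or on temporary layoff).
Labor force = 213.66 + 7.12 = 220.78 million.
Not in labor force = 44.18 + 9.05 + 2.42 + 14.07 = 69.72 million (those not working and not actively searching are outside the labor force — including those who want a job but have given up searching).
Civilian working-age population = 220.78 + 69.72 = 290.50 million.
Unemployment rate = 7.12 / 220.78 = 3.22%.
Labor force participation rate = 220.78 / 290.50 = 76.00%.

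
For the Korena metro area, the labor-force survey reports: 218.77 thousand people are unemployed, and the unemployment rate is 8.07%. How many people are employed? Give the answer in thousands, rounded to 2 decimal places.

About 2,492.13 thousand are employed.

Labor force = U / u = 218.77 / 0.0807 ≈ 2,710.90 thousand.
Employed = labor force − unemployed = 2,710.90 − 218.77 = 2,492.13 thousand.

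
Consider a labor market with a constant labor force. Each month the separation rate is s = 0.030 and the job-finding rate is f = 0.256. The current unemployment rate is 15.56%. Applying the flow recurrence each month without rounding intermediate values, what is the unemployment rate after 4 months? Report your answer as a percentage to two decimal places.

With a fixed labor force, u_{t+1} = u_t + s·(1−u_t) − f·u_t = u_t·(1−s−f) + s.
Here 1−s−f = 0.714 and s = 0.030.
u_1 = 0.155600 × 0.714 + 0.030 = 0.141098.
u_2 = 0.141098 × 0.714 + 0.030 = 0.130744.
u_3 = 0.130744 × 0.714 + 0.030 = 0.123351.
u_4 = 0.123351 × 0.714 + 0.030 = 0.118073.

Unemployment rate after four months ≈ 11.81%.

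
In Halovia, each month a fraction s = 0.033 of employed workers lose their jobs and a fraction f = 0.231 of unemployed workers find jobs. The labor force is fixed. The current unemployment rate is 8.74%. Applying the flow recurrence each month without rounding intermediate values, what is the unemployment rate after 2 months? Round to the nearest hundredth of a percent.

With a fixed labor force, u_{t+1} = u_t + s·(1−u_t) − f·u_t = u_t·(1−s−f) + s.
Here 1−s−f = 0.736 and s = 0.033.
u_1 = 0.087400 × 0.736 + 0.033 = 0.097326.
u_2 = 0.097326 × 0.736 + 0.033 = 0.104632.

Unemployment rate after two months ≈ 10.46%.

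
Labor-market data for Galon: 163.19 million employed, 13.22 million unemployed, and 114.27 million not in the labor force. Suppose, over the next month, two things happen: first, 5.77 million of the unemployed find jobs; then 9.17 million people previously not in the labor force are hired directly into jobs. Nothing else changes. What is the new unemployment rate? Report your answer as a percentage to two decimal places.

Initially, labor force = 163.19 + 13.22 = 176.41 million, so u = 13.22/176.41 = 7.49%.
After the first change, unemployed falls and employed rises by 5.77; labor force unchanged → E = 168.96, U = 7.45, labor force = 176.41 million.
After the second change, employed and labor force both rise by 9.17; unemployed unchanged → E = 178.13, U = 7.45, labor force = 185.58 million.
New unemployment rate = 7.45 / 185.58 = 4.01%.

New unemployment rate ≈ 4.01%.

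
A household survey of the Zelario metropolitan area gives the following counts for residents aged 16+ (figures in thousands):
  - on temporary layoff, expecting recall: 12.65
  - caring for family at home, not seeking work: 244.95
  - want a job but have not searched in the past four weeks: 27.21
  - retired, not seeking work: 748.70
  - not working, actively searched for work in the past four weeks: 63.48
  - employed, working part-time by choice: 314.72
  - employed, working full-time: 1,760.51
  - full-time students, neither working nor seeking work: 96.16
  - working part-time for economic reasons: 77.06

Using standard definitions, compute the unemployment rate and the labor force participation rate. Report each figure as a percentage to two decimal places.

Unemployment rate ≈ 3.42%; labor force participation rate ≈ 66.61%.

Employed = 314.72 + 1,760.51 + 77.06 = 2,152.29 thousand (anyone who worked, including part-time for economic reasons, counts as employed).
Unemployed = 12.65 + 63.48 = 76.13 thousand (jobless and actively searching, or on temporary layoff).
Labor force = 2,152.29 + 76.13 = 2,228.42 thousand.
Not in labor force = 244.95 + 27.21 + 748.70 + 96.16 = 1,117.02 thousand (those not working and not actively searching are outside the labor force — including those who want a job but have given up searching).
Civilian working-age population = 2,228.42 + 1,117.02 = 3,345.44 thousand.
Unemployment rate = 76.13 / 2,228.42 = 3.42%.
Labor force participation rate = 2,228.42 / 3,345.44 = 66.61%.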